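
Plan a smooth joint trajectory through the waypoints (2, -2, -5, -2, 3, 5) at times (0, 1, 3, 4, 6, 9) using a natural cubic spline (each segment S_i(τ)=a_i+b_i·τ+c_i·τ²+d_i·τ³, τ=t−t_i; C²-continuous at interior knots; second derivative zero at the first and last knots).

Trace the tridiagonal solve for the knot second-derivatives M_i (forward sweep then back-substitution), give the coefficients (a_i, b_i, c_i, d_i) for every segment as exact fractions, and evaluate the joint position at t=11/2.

  seg 0: a=2 b=-21709/5196 c=0 d=925/5196
  seg 1: a=-2 b=-9467/2598 c=925/1732 d=2795/10392
  seg 2: a=-5 b=2234/1299 c=930/433 d=-1127/1299
  seg 3: a=-2 b=4433/1299 c=-197/433 d=-7/10392
  seg 4: a=3 b=4117/2598 c=-795/1732 d=265/5196
S(11/2) = 58001/27712

Δ: Δ0=-4, Δ1=-3/2, Δ2=3, Δ3=5/2, Δ4=2/3
row 1: diag=6, rhs=15; c'=1/3, d'=5/2
row 2: denom=6−2·1/3=16/3; d'=(27−2·5/2)/(16/3)=33/8
row 3: denom=6−1·3/16=93/16; d'=(-3−1·33/8)/(93/16)=-38/31
row 4: denom=10−2·32/93=866/93; d'=(-11−2·-38/31)/(866/93)=-795/866
back: M4=-795/866
back: M3=-38/31−32/93·-795/866=-394/433
back: M2=33/8−3/16·-394/433=1860/433
back: M1=5/2−1/3·1860/433=925/866
M: M0=0, M1=925/866, M2=1860/433, M3=-394/433, M4=-795/866, M5=0
seg 0: a=2, c=M0/2=0, d=(M1−M0)/(6·1)=925/5196, b=Δ0−h0·(2M0+M1)/6=-21709/5196
seg 1: a=-2, c=M1/2=925/1732, d=(M2−M1)/(6·2)=2795/10392, b=Δ1−h1·(2M1+M2)/6=-9467/2598
seg 2: a=-5, c=M2/2=930/433, d=(M3−M2)/(6·1)=-1127/1299, b=Δ2−h2·(2M2+M3)/6=2234/1299
seg 3: a=-2, c=M3/2=-197/433, d=(M4−M3)/(6·2)=-7/10392, b=Δ3−h3·(2M3+M4)/6=4433/1299
seg 4: a=3, c=M4/2=-795/1732, d=(M5−M4)/(6·3)=265/5196, b=Δ4−h4·(2M4+M5)/6=4117/2598
t_q=11/2 → seg 3, τ=3/2; S=-2+4433/1299·τ+-197/433·τ²+-7/10392·τ³=58001/27712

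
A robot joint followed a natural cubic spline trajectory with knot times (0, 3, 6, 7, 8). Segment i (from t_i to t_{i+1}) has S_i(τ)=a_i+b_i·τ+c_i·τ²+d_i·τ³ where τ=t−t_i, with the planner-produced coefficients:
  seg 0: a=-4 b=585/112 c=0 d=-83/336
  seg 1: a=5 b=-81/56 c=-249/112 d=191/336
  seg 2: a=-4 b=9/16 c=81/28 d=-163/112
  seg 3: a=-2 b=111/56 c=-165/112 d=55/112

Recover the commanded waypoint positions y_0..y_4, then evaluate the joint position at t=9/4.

y_0=-4 y_1=5 y_2=-4 y_3=-2 y_4=-1
S(9/4) = 5057/1024

y_0 = S_0(0) = a_0 = -4
y_1 = S_1(0) = a_1 = 5
y_2 = S_2(0) = a_2 = -4
y_3 = S_3(0) = a_3 = -2
y_4 = S_3(1) = -1
t_q=9/4 is in segment 0 (τ=9/4); S_0(τ)=5057/1024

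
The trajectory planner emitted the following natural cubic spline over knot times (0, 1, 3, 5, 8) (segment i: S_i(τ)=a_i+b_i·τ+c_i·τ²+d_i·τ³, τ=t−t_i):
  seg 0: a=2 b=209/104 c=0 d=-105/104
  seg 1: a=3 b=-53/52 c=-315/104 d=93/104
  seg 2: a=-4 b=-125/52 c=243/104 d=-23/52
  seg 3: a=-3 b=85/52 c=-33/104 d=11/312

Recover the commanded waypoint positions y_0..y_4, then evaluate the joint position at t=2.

y_0=2 y_1=3 y_2=-4 y_3=-3 y_4=0
S(2) = -2/13

y_0 = S_0(0) = a_0 = 2
y_1 = S_1(0) = a_1 = 3
y_2 = S_2(0) = a_2 = -4
y_3 = S_3(0) = a_3 = -3
y_4 = S_3(3) = 0
t_q=2 is in segment 1 (τ=1); S_1(τ)=-2/13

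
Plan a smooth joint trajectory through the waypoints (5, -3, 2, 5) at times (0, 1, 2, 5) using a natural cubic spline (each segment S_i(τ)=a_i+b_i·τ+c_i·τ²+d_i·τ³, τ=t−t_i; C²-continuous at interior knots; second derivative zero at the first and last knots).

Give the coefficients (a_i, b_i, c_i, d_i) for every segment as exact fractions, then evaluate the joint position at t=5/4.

Δ: Δ0=-8, Δ1=5, Δ2=1
row 1: diag=4, rhs=78; c'=1/4, d'=39/2
row 2: denom=8−1·1/4=31/4; d'=(-24−1·39/2)/(31/4)=-174/31
back: M2=-174/31
back: M1=39/2−1/4·-174/31=648/31
M: M0=0, M1=648/31, M2=-174/31, M3=0
seg 0: a=5, c=M0/2=0, d=(M1−M0)/(6·1)=108/31, b=Δ0−h0·(2M0+M1)/6=-356/31
seg 1: a=-3, c=M1/2=324/31, d=(M2−M1)/(6·1)=-137/31, b=Δ1−h1·(2M1+M2)/6=-32/31
seg 2: a=2, c=M2/2=-87/31, d=(M3−M2)/(6·3)=29/93, b=Δ2−h2·(2M2+M3)/6=205/31
t_q=5/4 → seg 1, τ=1/4; S=-3+-32/31·τ+324/31·τ²+-137/31·τ³=-5305/1984

  seg 0: a=5 b=-356/31 c=0 d=108/31
  seg 1: a=-3 b=-32/31 c=324/31 d=-137/31
  seg 2: a=2 b=205/31 c=-87/31 d=29/93
S(5/4) = -5305/1984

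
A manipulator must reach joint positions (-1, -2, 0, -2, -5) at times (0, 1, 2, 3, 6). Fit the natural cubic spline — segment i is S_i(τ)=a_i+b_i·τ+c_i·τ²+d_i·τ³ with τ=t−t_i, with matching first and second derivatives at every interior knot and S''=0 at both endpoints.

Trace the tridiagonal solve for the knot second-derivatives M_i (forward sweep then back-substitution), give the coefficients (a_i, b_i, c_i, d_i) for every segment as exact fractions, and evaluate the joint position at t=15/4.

Δ: Δ0=-1, Δ1=2, Δ2=-2, Δ3=-1
row 1: diag=4, rhs=18; c'=1/4, d'=9/2
row 2: denom=4−1·1/4=15/4; d'=(-24−1·9/2)/(15/4)=-38/5
row 3: denom=8−1·4/15=116/15; d'=(6−1·-38/5)/(116/15)=51/29
back: M3=51/29
back: M2=-38/5−4/15·51/29=-234/29
back: M1=9/2−1/4·-234/29=189/29
M: M0=0, M1=189/29, M2=-234/29, M3=51/29, M4=0
seg 0: a=-1, c=M0/2=0, d=(M1−M0)/(6·1)=63/58, b=Δ0−h0·(2M0+M1)/6=-121/58
seg 1: a=-2, c=M1/2=189/58, d=(M2−M1)/(6·1)=-141/58, b=Δ1−h1·(2M1+M2)/6=34/29
seg 2: a=0, c=M2/2=-117/29, d=(M3−M2)/(6·1)=95/58, b=Δ2−h2·(2M2+M3)/6=23/58
seg 3: a=-2, c=M3/2=51/58, d=(M4−M3)/(6·3)=-17/174, b=Δ3−h3·(2M3+M4)/6=-80/29
t_q=15/4 → seg 3, τ=3/4; S=-2+-80/29·τ+51/58·τ²+-17/174·τ³=-13421/3712

  seg 0: a=-1 b=-121/58 c=0 d=63/58
  seg 1: a=-2 b=34/29 c=189/58 d=-141/58
  seg 2: a=0 b=23/58 c=-117/29 d=95/58
  seg 3: a=-2 b=-80/29 c=51/58 d=-17/174
S(15/4) = -13421/3712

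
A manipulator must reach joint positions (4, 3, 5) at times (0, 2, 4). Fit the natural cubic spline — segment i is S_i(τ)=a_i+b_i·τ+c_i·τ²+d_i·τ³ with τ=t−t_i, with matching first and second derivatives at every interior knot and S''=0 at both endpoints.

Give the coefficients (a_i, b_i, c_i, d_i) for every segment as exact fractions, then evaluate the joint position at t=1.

  seg 0: a=4 b=-7/8 c=0 d=3/32
  seg 1: a=3 b=1/4 c=9/16 d=-3/32
S(1) = 103/32

Δ: Δ0=-1/2, Δ1=1
row 1: diag=8, rhs=9; c'=1/4, d'=9/8
back: M1=9/8
M: M0=0, M1=9/8, M2=0
seg 0: a=4, c=M0/2=0, d=(M1−M0)/(6·2)=3/32, b=Δ0−h0·(2M0+M1)/6=-7/8
seg 1: a=3, c=M1/2=9/16, d=(M2−M1)/(6·2)=-3/32, b=Δ1−h1·(2M1+M2)/6=1/4
t_q=1 → seg 0, τ=1; S=4+-7/8·τ+0·τ²+3/32·τ³=103/32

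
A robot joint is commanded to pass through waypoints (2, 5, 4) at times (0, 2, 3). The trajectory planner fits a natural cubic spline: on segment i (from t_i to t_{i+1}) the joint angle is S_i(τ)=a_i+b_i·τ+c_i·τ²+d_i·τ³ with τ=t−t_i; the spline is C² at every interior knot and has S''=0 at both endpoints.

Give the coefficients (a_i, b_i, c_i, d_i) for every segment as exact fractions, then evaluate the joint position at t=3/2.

  seg 0: a=2 b=7/3 c=0 d=-5/24
  seg 1: a=5 b=-1/6 c=-5/4 d=5/12
S(3/2) = 307/64

Δ: Δ0=3/2, Δ1=-1
row 1: diag=6, rhs=-15; c'=1/6, d'=-5/2
back: M1=-5/2
M: M0=0, M1=-5/2, M2=0
seg 0: a=2, c=M0/2=0, d=(M1−M0)/(6·2)=-5/24, b=Δ0−h0·(2M0+M1)/6=7/3
seg 1: a=5, c=M1/2=-5/4, d=(M2−M1)/(6·1)=5/12, b=Δ1−h1·(2M1+M2)/6=-1/6
t_q=3/2 → seg 0, τ=3/2; S=2+7/3·τ+0·τ²+-5/24·τ³=307/64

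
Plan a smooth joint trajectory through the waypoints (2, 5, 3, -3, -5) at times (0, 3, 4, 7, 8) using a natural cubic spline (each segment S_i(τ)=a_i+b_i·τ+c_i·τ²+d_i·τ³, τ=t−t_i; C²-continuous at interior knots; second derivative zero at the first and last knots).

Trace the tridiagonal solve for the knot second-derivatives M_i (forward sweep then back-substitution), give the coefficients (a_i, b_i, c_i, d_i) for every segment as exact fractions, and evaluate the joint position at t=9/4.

  seg 0: a=2 b=103/48 c=0 d=-55/432
  seg 1: a=5 b=-31/24 c=-55/48 d=7/16
  seg 2: a=3 b=-109/48 c=1/6 d=-11/432
  seg 3: a=-3 b=-47/24 c=-1/16 d=1/48
S(9/4) = 5507/1024

Δ: Δ0=1, Δ1=-2, Δ2=-2, Δ3=-2
row 1: diag=8, rhs=-18; c'=1/8, d'=-9/4
row 2: denom=8−1·1/8=63/8; d'=(0−1·-9/4)/(63/8)=2/7
row 3: denom=8−3·8/21=48/7; d'=(0−3·2/7)/(48/7)=-1/8
back: M3=-1/8
back: M2=2/7−8/21·-1/8=1/3
back: M1=-9/4−1/8·1/3=-55/24
M: M0=0, M1=-55/24, M2=1/3, M3=-1/8, M4=0
seg 0: a=2, c=M0/2=0, d=(M1−M0)/(6·3)=-55/432, b=Δ0−h0·(2M0+M1)/6=103/48
seg 1: a=5, c=M1/2=-55/48, d=(M2−M1)/(6·1)=7/16, b=Δ1−h1·(2M1+M2)/6=-31/24
seg 2: a=3, c=M2/2=1/6, d=(M3−M2)/(6·3)=-11/432, b=Δ2−h2·(2M2+M3)/6=-109/48
seg 3: a=-3, c=M3/2=-1/16, d=(M4−M3)/(6·1)=1/48, b=Δ3−h3·(2M3+M4)/6=-47/24
t_q=9/4 → seg 0, τ=9/4; S=2+103/48·τ+0·τ²+-55/432·τ³=5507/1024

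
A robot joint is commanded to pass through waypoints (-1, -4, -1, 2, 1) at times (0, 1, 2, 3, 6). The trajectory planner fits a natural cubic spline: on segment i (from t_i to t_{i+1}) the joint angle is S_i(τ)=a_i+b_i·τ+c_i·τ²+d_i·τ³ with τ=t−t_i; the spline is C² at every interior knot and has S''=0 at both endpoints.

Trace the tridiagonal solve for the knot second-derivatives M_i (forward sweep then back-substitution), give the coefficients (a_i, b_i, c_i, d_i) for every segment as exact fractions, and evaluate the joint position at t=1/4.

  seg 0: a=-1 b=-398/87 c=0 d=137/87
  seg 1: a=-4 b=13/87 c=137/29 d=-163/87
  seg 2: a=-1 b=346/87 c=-26/29 d=-7/87
  seg 3: a=2 b=169/87 c=-33/29 d=11/87
S(1/4) = -3933/1856

Δ: Δ0=-3, Δ1=3, Δ2=3, Δ3=-1/3
row 1: diag=4, rhs=36; c'=1/4, d'=9
row 2: denom=4−1·1/4=15/4; d'=(0−1·9)/(15/4)=-12/5
row 3: denom=8−1·4/15=116/15; d'=(-20−1·-12/5)/(116/15)=-66/29
back: M3=-66/29
back: M2=-12/5−4/15·-66/29=-52/29
back: M1=9−1/4·-52/29=274/29
M: M0=0, M1=274/29, M2=-52/29, M3=-66/29, M4=0
seg 0: a=-1, c=M0/2=0, d=(M1−M0)/(6·1)=137/87, b=Δ0−h0·(2M0+M1)/6=-398/87
seg 1: a=-4, c=M1/2=137/29, d=(M2−M1)/(6·1)=-163/87, b=Δ1−h1·(2M1+M2)/6=13/87
seg 2: a=-1, c=M2/2=-26/29, d=(M3−M2)/(6·1)=-7/87, b=Δ2−h2·(2M2+M3)/6=346/87
seg 3: a=2, c=M3/2=-33/29, d=(M4−M3)/(6·3)=11/87, b=Δ3−h3·(2M3+M4)/6=169/87
t_q=1/4 → seg 0, τ=1/4; S=-1+-398/87·τ+0·τ²+137/87·τ³=-3933/1856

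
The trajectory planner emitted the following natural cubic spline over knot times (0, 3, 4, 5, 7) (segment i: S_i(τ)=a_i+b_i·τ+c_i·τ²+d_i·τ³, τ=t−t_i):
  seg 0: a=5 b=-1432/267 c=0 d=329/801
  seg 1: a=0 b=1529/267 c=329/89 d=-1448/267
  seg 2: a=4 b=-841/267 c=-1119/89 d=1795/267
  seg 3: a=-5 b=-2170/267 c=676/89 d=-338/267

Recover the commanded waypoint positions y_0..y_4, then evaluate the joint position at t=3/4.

y_0 = S_0(0) = a_0 = 5
y_1 = S_1(0) = a_1 = 0
y_2 = S_2(0) = a_2 = 4
y_3 = S_3(0) = a_3 = -5
y_4 = S_3(2) = -1
t_q=3/4 is in segment 0 (τ=3/4); S_0(τ)=6555/5696

y_0=5 y_1=0 y_2=4 y_3=-5 y_4=-1
S(3/4) = 6555/5696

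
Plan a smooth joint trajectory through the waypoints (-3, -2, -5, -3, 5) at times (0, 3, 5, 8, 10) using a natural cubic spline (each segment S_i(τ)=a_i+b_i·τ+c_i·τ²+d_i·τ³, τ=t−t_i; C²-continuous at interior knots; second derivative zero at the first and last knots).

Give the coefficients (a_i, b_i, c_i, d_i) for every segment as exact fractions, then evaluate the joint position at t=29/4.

  seg 0: a=-3 b=1721/1740 c=0 d=-1141/15660
  seg 1: a=-2 b=-851/870 c=-1141/1740 d=229/1160
  seg 2: a=-5 b=-536/435 c=46/87 d=136/3915
  seg 3: a=-3 b=1252/435 c=122/145 d=-61/435
S(29/4) = -47/10

Δ: Δ0=1/3, Δ1=-3/2, Δ2=2/3, Δ3=4
row 1: diag=10, rhs=-11; c'=1/5, d'=-11/10
row 2: denom=10−2·1/5=48/5; d'=(13−2·-11/10)/(48/5)=19/12
row 3: denom=10−3·5/16=145/16; d'=(20−3·19/12)/(145/16)=244/145
back: M3=244/145
back: M2=19/12−5/16·244/145=92/87
back: M1=-11/10−1/5·92/87=-1141/870
M: M0=0, M1=-1141/870, M2=92/87, M3=244/145, M4=0
seg 0: a=-3, c=M0/2=0, d=(M1−M0)/(6·3)=-1141/15660, b=Δ0−h0·(2M0+M1)/6=1721/1740
seg 1: a=-2, c=M1/2=-1141/1740, d=(M2−M1)/(6·2)=229/1160, b=Δ1−h1·(2M1+M2)/6=-851/870
seg 2: a=-5, c=M2/2=46/87, d=(M3−M2)/(6·3)=136/3915, b=Δ2−h2·(2M2+M3)/6=-536/435
seg 3: a=-3, c=M3/2=122/145, d=(M4−M3)/(6·2)=-61/435, b=Δ3−h3·(2M3+M4)/6=1252/435
t_q=29/4 → seg 2, τ=9/4; S=-5+-536/435·τ+46/87·τ²+136/3915·τ³=-47/10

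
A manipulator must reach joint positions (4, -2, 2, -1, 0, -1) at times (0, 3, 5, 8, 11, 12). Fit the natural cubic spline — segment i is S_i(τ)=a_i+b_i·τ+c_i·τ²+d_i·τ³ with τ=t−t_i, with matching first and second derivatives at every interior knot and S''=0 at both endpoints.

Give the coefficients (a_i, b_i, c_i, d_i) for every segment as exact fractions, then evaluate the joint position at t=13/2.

  seg 0: a=4 b=-4445/1272 c=0 d=1901/11448
  seg 1: a=-2 b=629/636 c=1901/1272 d=-629/1272
  seg 2: a=2 b=219/212 c=-1873/1272 d=337/1272
  seg 3: a=-1 b=-275/424 c=145/159 d=-2231/11448
  seg 4: a=0 b=-93/212 c=-357/424 d=119/424
S(13/2) = 3835/3392

Δ: Δ0=-2, Δ1=2, Δ2=-1, Δ3=1/3, Δ4=-1
row 1: diag=10, rhs=24; c'=1/5, d'=12/5
row 2: denom=10−2·1/5=48/5; d'=(-18−2·12/5)/(48/5)=-19/8
row 3: denom=12−3·5/16=177/16; d'=(8−3·-19/8)/(177/16)=242/177
row 4: denom=8−3·16/59=424/59; d'=(-8−3·242/177)/(424/59)=-357/212
back: M4=-357/212
back: M3=242/177−16/59·-357/212=290/159
back: M2=-19/8−5/16·290/159=-1873/636
back: M1=12/5−1/5·-1873/636=1901/636
M: M0=0, M1=1901/636, M2=-1873/636, M3=290/159, M4=-357/212, M5=0
seg 0: a=4, c=M0/2=0, d=(M1−M0)/(6·3)=1901/11448, b=Δ0−h0·(2M0+M1)/6=-4445/1272
seg 1: a=-2, c=M1/2=1901/1272, d=(M2−M1)/(6·2)=-629/1272, b=Δ1−h1·(2M1+M2)/6=629/636
seg 2: a=2, c=M2/2=-1873/1272, d=(M3−M2)/(6·3)=337/1272, b=Δ2−h2·(2M2+M3)/6=219/212
seg 3: a=-1, c=M3/2=145/159, d=(M4−M3)/(6·3)=-2231/11448, b=Δ3−h3·(2M3+M4)/6=-275/424
seg 4: a=0, c=M4/2=-357/424, d=(M5−M4)/(6·1)=119/424, b=Δ4−h4·(2M4+M5)/6=-93/212
t_q=13/2 → seg 2, τ=3/2; S=2+219/212·τ+-1873/1272·τ²+337/1272·τ³=3835/3392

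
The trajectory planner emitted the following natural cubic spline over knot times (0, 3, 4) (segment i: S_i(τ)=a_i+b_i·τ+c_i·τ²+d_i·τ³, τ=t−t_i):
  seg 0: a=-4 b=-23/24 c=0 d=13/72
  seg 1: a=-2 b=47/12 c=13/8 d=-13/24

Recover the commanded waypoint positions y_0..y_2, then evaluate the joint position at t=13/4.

y_0 = S_0(0) = a_0 = -4
y_1 = S_1(0) = a_1 = -2
y_2 = S_1(1) = 3
t_q=13/4 is in segment 1 (τ=1/4); S_1(τ)=-475/512

y_0=-4 y_1=-2 y_2=3
S(13/4) = -475/512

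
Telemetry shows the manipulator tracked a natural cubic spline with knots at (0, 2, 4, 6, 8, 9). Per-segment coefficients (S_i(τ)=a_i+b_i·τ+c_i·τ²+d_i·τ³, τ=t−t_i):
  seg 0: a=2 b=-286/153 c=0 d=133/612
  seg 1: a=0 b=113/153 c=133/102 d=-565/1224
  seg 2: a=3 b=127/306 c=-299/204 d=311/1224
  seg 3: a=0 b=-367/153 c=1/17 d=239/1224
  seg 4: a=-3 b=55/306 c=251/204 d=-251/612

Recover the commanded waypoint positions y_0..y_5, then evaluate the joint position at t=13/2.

y_0 = S_0(0) = a_0 = 2
y_1 = S_1(0) = a_1 = 0
y_2 = S_2(0) = a_2 = 3
y_3 = S_3(0) = a_3 = 0
y_4 = S_4(0) = a_4 = -3
y_5 = S_4(1) = -2
t_q=13/2 is in segment 3 (τ=1/2); S_3(τ)=-3787/3264

y_0=2 y_1=0 y_2=3 y_3=0 y_4=-3 y_5=-2
S(13/2) = -3787/3264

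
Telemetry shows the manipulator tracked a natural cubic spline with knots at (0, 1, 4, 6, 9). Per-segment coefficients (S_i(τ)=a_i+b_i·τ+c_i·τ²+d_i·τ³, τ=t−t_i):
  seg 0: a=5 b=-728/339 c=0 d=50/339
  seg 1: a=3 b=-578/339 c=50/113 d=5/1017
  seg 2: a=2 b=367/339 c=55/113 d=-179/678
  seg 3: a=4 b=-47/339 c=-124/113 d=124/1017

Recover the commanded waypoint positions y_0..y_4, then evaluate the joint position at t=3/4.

y_0=5 y_1=3 y_2=2 y_3=4 y_4=-3
S(3/4) = 12481/3616

y_0 = S_0(0) = a_0 = 5
y_1 = S_1(0) = a_1 = 3
y_2 = S_2(0) = a_2 = 2
y_3 = S_3(0) = a_3 = 4
y_4 = S_3(3) = -3
t_q=3/4 is in segment 0 (τ=3/4); S_0(τ)=12481/3616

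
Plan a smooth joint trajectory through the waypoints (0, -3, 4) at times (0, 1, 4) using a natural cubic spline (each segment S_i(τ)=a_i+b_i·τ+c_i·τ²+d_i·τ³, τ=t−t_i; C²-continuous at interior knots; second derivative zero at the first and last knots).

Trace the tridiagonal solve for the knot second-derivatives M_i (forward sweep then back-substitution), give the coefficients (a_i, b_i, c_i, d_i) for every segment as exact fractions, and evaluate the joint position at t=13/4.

Δ: Δ0=-3, Δ1=7/3
row 1: diag=8, rhs=32; c'=3/8, d'=4
back: M1=4
M: M0=0, M1=4, M2=0
seg 0: a=0, c=M0/2=0, d=(M1−M0)/(6·1)=2/3, b=Δ0−h0·(2M0+M1)/6=-11/3
seg 1: a=-3, c=M1/2=2, d=(M2−M1)/(6·3)=-2/9, b=Δ1−h1·(2M1+M2)/6=-5/3
t_q=13/4 → seg 1, τ=9/4; S=-3+-5/3·τ+2·τ²+-2/9·τ³=27/32

  seg 0: a=0 b=-11/3 c=0 d=2/3
  seg 1: a=-3 b=-5/3 c=2 d=-2/9
S(13/4) = 27/32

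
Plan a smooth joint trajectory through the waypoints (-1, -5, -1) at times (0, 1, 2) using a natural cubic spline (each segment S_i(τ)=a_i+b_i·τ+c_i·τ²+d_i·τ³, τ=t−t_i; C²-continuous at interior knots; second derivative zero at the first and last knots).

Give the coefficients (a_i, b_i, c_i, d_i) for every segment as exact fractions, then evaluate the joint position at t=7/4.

Δ: Δ0=-4, Δ1=4
row 1: diag=4, rhs=48; c'=1/4, d'=12
back: M1=12
M: M0=0, M1=12, M2=0
seg 0: a=-1, c=M0/2=0, d=(M1−M0)/(6·1)=2, b=Δ0−h0·(2M0+M1)/6=-6
seg 1: a=-5, c=M1/2=6, d=(M2−M1)/(6·1)=-2, b=Δ1−h1·(2M1+M2)/6=0
t_q=7/4 → seg 1, τ=3/4; S=-5+0·τ+6·τ²+-2·τ³=-79/32

  seg 0: a=-1 b=-6 c=0 d=2
  seg 1: a=-5 b=0 c=6 d=-2
S(7/4) = -79/32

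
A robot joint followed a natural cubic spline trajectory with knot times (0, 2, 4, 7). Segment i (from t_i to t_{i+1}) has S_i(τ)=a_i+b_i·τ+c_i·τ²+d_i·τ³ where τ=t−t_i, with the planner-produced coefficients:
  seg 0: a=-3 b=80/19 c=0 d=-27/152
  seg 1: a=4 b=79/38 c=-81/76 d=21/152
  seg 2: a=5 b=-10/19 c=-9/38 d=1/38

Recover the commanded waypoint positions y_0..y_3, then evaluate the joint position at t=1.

y_0=-3 y_1=4 y_2=5 y_3=2
S(1) = 157/152

y_0 = S_0(0) = a_0 = -3
y_1 = S_1(0) = a_1 = 4
y_2 = S_2(0) = a_2 = 5
y_3 = S_2(3) = 2
t_q=1 is in segment 0 (τ=1); S_0(τ)=157/152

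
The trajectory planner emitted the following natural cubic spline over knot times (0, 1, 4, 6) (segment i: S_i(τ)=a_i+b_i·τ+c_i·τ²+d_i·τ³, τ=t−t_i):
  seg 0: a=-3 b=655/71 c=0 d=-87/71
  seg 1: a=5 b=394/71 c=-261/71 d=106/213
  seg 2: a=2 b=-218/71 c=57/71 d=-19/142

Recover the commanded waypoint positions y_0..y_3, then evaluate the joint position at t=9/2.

y_0=-3 y_1=5 y_2=2 y_3=-2
S(9/2) = 737/1136

y_0 = S_0(0) = a_0 = -3
y_1 = S_1(0) = a_1 = 5
y_2 = S_2(0) = a_2 = 2
y_3 = S_2(2) = -2
t_q=9/2 is in segment 2 (τ=1/2); S_2(τ)=737/1136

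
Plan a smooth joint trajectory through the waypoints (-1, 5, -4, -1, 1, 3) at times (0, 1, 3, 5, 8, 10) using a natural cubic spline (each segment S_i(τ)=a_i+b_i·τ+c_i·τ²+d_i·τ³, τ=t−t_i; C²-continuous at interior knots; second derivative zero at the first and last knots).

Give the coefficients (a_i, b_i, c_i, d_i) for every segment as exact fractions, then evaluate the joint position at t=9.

Δ: Δ0=6, Δ1=-9/2, Δ2=3/2, Δ3=2/3, Δ4=1
row 1: diag=6, rhs=-63; c'=1/3, d'=-21/2
row 2: denom=8−2·1/3=22/3; d'=(36−2·-21/2)/(22/3)=171/22
row 3: denom=10−2·3/11=104/11; d'=(-5−2·171/22)/(104/11)=-113/52
row 4: denom=10−3·33/104=941/104; d'=(2−3·-113/52)/(941/104)=886/941
back: M4=886/941
back: M3=-113/52−33/104·886/941=-2326/941
back: M2=171/22−3/11·-2326/941=15897/1882
back: M1=-21/2−1/3·15897/1882=-12530/941
M: M0=0, M1=-12530/941, M2=15897/1882, M3=-2326/941, M4=886/941, M5=0
seg 0: a=-1, c=M0/2=0, d=(M1−M0)/(6·1)=-6265/2823, b=Δ0−h0·(2M0+M1)/6=23203/2823
seg 1: a=5, c=M1/2=-6265/941, d=(M2−M1)/(6·2)=40957/22584, b=Δ1−h1·(2M1+M2)/6=4408/2823
seg 2: a=-4, c=M2/2=15897/3764, d=(M3−M2)/(6·2)=-20549/22584, b=Δ2−h2·(2M2+M3)/6=-18673/5646
seg 3: a=-1, c=M3/2=-1163/941, d=(M4−M3)/(6·3)=1606/8469, b=Δ3−h3·(2M3+M4)/6=7531/2823
seg 4: a=1, c=M4/2=443/941, d=(M5−M4)/(6·2)=-443/5646, b=Δ4−h4·(2M4+M5)/6=1051/2823
t_q=9 → seg 4, τ=1; S=1+1051/2823·τ+443/941·τ²+-443/5646·τ³=3321/1882

  seg 0: a=-1 b=23203/2823 c=0 d=-6265/2823
  seg 1: a=5 b=4408/2823 c=-6265/941 d=40957/22584
  seg 2: a=-4 b=-18673/5646 c=15897/3764 d=-20549/22584
  seg 3: a=-1 b=7531/2823 c=-1163/941 d=1606/8469
  seg 4: a=1 b=1051/2823 c=443/941 d=-443/5646
S(9) = 3321/1882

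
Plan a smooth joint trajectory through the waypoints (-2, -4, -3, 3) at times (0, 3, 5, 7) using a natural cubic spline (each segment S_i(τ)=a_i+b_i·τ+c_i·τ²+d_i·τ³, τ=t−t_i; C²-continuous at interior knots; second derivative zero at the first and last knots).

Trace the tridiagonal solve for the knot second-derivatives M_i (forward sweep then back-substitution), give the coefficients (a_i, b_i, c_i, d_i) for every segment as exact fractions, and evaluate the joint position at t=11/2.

Δ: Δ0=-2/3, Δ1=1/2, Δ2=3
row 1: diag=10, rhs=7; c'=1/5, d'=7/10
row 2: denom=8−2·1/5=38/5; d'=(15−2·7/10)/(38/5)=34/19
back: M2=34/19
back: M1=7/10−1/5·34/19=13/38
M: M0=0, M1=13/38, M2=34/19, M3=0
seg 0: a=-2, c=M0/2=0, d=(M1−M0)/(6·3)=13/684, b=Δ0−h0·(2M0+M1)/6=-191/228
seg 1: a=-4, c=M1/2=13/76, d=(M2−M1)/(6·2)=55/456, b=Δ1−h1·(2M1+M2)/6=-37/114
seg 2: a=-3, c=M2/2=17/19, d=(M3−M2)/(6·2)=-17/114, b=Δ2−h2·(2M2+M3)/6=103/57
t_q=11/2 → seg 2, τ=1/2; S=-3+103/57·τ+17/19·τ²+-17/114·τ³=-575/304

  seg 0: a=-2 b=-191/228 c=0 d=13/684
  seg 1: a=-4 b=-37/114 c=13/76 d=55/456
  seg 2: a=-3 b=103/57 c=17/19 d=-17/114
S(11/2) = -575/304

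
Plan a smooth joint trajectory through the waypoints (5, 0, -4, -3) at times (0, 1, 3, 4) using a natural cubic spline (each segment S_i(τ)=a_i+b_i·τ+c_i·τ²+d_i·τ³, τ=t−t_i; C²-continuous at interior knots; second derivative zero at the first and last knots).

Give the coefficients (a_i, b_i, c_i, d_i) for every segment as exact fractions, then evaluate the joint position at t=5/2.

Δ: Δ0=-5, Δ1=-2, Δ2=1
row 1: diag=6, rhs=18; c'=1/3, d'=3
row 2: denom=6−2·1/3=16/3; d'=(18−2·3)/(16/3)=9/4
back: M2=9/4
back: M1=3−1/3·9/4=9/4
M: M0=0, M1=9/4, M2=9/4, M3=0
seg 0: a=5, c=M0/2=0, d=(M1−M0)/(6·1)=3/8, b=Δ0−h0·(2M0+M1)/6=-43/8
seg 1: a=0, c=M1/2=9/8, d=(M2−M1)/(6·2)=0, b=Δ1−h1·(2M1+M2)/6=-17/4
seg 2: a=-4, c=M2/2=9/8, d=(M3−M2)/(6·1)=-3/8, b=Δ2−h2·(2M2+M3)/6=1/4
t_q=5/2 → seg 1, τ=3/2; S=0+-17/4·τ+9/8·τ²+0·τ³=-123/32

  seg 0: a=5 b=-43/8 c=0 d=3/8
  seg 1: a=0 b=-17/4 c=9/8 d=0
  seg 2: a=-4 b=1/4 c=9/8 d=-3/8
S(5/2) = -123/32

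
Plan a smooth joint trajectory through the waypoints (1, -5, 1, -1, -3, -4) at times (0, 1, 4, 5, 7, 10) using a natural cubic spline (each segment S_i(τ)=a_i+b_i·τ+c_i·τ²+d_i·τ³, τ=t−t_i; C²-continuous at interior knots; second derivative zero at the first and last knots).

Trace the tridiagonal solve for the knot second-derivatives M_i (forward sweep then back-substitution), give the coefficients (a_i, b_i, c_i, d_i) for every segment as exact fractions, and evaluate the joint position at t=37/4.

  seg 0: a=1 b=-11101/1500 c=0 d=2101/1500
  seg 1: a=-5 b=-2399/750 c=2101/500 d=-11111/13500
  seg 2: a=1 b=-313/1500 c=-1202/375 d=707/500
  seg 3: a=-1 b=-1783/750 c=311/300 d=-87/500
  seg 4: a=-3 b=-239/750 c=-11/1500 d=11/13500
S(37/4) = -23967/6400

Δ: Δ0=-6, Δ1=2, Δ2=-2, Δ3=-1, Δ4=-1/3
row 1: diag=8, rhs=48; c'=3/8, d'=6
row 2: denom=8−3·3/8=55/8; d'=(-24−3·6)/(55/8)=-336/55
row 3: denom=6−1·8/55=322/55; d'=(6−1·-336/55)/(322/55)=333/161
row 4: denom=10−2·55/161=1500/161; d'=(4−2·333/161)/(1500/161)=-11/750
back: M4=-11/750
back: M3=333/161−55/161·-11/750=311/150
back: M2=-336/55−8/55·311/150=-2404/375
back: M1=6−3/8·-2404/375=2101/250
M: M0=0, M1=2101/250, M2=-2404/375, M3=311/150, M4=-11/750, M5=0
seg 0: a=1, c=M0/2=0, d=(M1−M0)/(6·1)=2101/1500, b=Δ0−h0·(2M0+M1)/6=-11101/1500
seg 1: a=-5, c=M1/2=2101/500, d=(M2−M1)/(6·3)=-11111/13500, b=Δ1−h1·(2M1+M2)/6=-2399/750
seg 2: a=1, c=M2/2=-1202/375, d=(M3−M2)/(6·1)=707/500, b=Δ2−h2·(2M2+M3)/6=-313/1500
seg 3: a=-1, c=M3/2=311/300, d=(M4−M3)/(6·2)=-87/500, b=Δ3−h3·(2M3+M4)/6=-1783/750
seg 4: a=-3, c=M4/2=-11/1500, d=(M5−M4)/(6·3)=11/13500, b=Δ4−h4·(2M4+M5)/6=-239/750
t_q=37/4 → seg 4, τ=9/4; S=-3+-239/750·τ+-11/1500·τ²+11/13500·τ³=-23967/6400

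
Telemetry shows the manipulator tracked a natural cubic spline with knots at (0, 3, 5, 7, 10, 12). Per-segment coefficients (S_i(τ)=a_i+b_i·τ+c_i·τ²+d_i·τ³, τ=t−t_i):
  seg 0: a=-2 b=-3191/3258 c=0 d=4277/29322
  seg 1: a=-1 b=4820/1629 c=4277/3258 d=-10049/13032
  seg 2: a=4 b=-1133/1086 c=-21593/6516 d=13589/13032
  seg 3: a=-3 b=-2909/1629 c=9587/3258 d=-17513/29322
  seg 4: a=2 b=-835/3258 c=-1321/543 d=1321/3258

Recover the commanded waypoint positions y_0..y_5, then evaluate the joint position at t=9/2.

y_0 = S_0(0) = a_0 = -2
y_1 = S_1(0) = a_1 = -1
y_2 = S_2(0) = a_2 = 4
y_3 = S_3(0) = a_3 = -3
y_4 = S_4(0) = a_4 = 2
y_5 = S_4(2) = -5
t_q=9/2 is in segment 1 (τ=3/2); S_1(τ)=131695/34752

y_0=-2 y_1=-1 y_2=4 y_3=-3 y_4=2 y_5=-5
S(9/2) = 131695/34752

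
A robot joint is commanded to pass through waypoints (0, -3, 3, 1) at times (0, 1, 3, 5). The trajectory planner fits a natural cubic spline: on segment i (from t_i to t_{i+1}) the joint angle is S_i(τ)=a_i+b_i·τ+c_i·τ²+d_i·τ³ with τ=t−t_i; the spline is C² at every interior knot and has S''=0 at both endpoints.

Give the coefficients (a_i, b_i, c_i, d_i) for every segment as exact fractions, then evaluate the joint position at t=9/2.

Δ: Δ0=-3, Δ1=3, Δ2=-1
row 1: diag=6, rhs=36; c'=1/3, d'=6
row 2: denom=8−2·1/3=22/3; d'=(-24−2·6)/(22/3)=-54/11
back: M2=-54/11
back: M1=6−1/3·-54/11=84/11
M: M0=0, M1=84/11, M2=-54/11, M3=0
seg 0: a=0, c=M0/2=0, d=(M1−M0)/(6·1)=14/11, b=Δ0−h0·(2M0+M1)/6=-47/11
seg 1: a=-3, c=M1/2=42/11, d=(M2−M1)/(6·2)=-23/22, b=Δ1−h1·(2M1+M2)/6=-5/11
seg 2: a=3, c=M2/2=-27/11, d=(M3−M2)/(6·2)=9/22, b=Δ2−h2·(2M2+M3)/6=25/11
t_q=9/2 → seg 2, τ=3/2; S=3+25/11·τ+-27/11·τ²+9/22·τ³=399/176

  seg 0: a=0 b=-47/11 c=0 d=14/11
  seg 1: a=-3 b=-5/11 c=42/11 d=-23/22
  seg 2: a=3 b=25/11 c=-27/11 d=9/22
S(9/2) = 399/176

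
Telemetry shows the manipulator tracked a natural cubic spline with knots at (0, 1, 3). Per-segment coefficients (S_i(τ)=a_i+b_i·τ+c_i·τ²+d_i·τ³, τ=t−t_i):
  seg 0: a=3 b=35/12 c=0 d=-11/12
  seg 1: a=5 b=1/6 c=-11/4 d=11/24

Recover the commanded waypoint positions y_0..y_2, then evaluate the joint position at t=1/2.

y_0 = S_0(0) = a_0 = 3
y_1 = S_1(0) = a_1 = 5
y_2 = S_1(2) = -2
t_q=1/2 is in segment 0 (τ=1/2); S_0(τ)=139/32

y_0=3 y_1=5 y_2=-2
S(1/2) = 139/32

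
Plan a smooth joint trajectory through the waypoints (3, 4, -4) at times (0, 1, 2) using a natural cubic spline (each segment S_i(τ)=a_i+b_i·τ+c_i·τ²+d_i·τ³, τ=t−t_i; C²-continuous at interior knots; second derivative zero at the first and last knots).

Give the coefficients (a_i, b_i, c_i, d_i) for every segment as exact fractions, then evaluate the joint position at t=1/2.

  seg 0: a=3 b=13/4 c=0 d=-9/4
  seg 1: a=4 b=-7/2 c=-27/4 d=9/4
S(1/2) = 139/32

Δ: Δ0=1, Δ1=-8
row 1: diag=4, rhs=-54; c'=1/4, d'=-27/2
back: M1=-27/2
M: M0=0, M1=-27/2, M2=0
seg 0: a=3, c=M0/2=0, d=(M1−M0)/(6·1)=-9/4, b=Δ0−h0·(2M0+M1)/6=13/4
seg 1: a=4, c=M1/2=-27/4, d=(M2−M1)/(6·1)=9/4, b=Δ1−h1·(2M1+M2)/6=-7/2
t_q=1/2 → seg 0, τ=1/2; S=3+13/4·τ+0·τ²+-9/4·τ³=139/32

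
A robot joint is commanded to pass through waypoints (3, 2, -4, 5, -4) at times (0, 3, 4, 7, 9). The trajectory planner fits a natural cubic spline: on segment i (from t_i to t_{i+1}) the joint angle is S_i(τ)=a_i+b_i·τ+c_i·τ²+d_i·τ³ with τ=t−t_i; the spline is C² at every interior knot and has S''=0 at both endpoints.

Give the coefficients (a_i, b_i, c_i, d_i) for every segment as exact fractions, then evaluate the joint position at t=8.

  seg 0: a=3 b=2717/1116 c=0 d=-3089/10044
  seg 1: a=2 b=-3275/558 c=-3089/1116 d=327/124
  seg 2: a=-4 b=-3899/1116 c=1435/279 d=-9973/10044
  seg 3: a=5 b=311/558 c=-1411/372 d=1411/2232
S(8) = 1783/744

Δ: Δ0=-1/3, Δ1=-6, Δ2=3, Δ3=-9/2
row 1: diag=8, rhs=-34; c'=1/8, d'=-17/4
row 2: denom=8−1·1/8=63/8; d'=(54−1·-17/4)/(63/8)=466/63
row 3: denom=10−3·8/21=62/7; d'=(-45−3·466/63)/(62/7)=-1411/186
back: M3=-1411/186
back: M2=466/63−8/21·-1411/186=2870/279
back: M1=-17/4−1/8·2870/279=-3089/558
M: M0=0, M1=-3089/558, M2=2870/279, M3=-1411/186, M4=0
seg 0: a=3, c=M0/2=0, d=(M1−M0)/(6·3)=-3089/10044, b=Δ0−h0·(2M0+M1)/6=2717/1116
seg 1: a=2, c=M1/2=-3089/1116, d=(M2−M1)/(6·1)=327/124, b=Δ1−h1·(2M1+M2)/6=-3275/558
seg 2: a=-4, c=M2/2=1435/279, d=(M3−M2)/(6·3)=-9973/10044, b=Δ2−h2·(2M2+M3)/6=-3899/1116
seg 3: a=5, c=M3/2=-1411/372, d=(M4−M3)/(6·2)=1411/2232, b=Δ3−h3·(2M3+M4)/6=311/558
t_q=8 → seg 3, τ=1; S=5+311/558·τ+-1411/372·τ²+1411/2232·τ³=1783/744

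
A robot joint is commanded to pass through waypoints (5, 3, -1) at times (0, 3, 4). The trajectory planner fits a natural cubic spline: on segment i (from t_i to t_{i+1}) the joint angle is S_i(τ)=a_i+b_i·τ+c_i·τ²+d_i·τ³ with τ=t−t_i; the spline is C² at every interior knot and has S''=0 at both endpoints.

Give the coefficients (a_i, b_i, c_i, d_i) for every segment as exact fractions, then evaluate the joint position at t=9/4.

  seg 0: a=5 b=7/12 c=0 d=-5/36
  seg 1: a=3 b=-19/6 c=-5/4 d=5/12
S(9/4) = 1211/256

Δ: Δ0=-2/3, Δ1=-4
row 1: diag=8, rhs=-20; c'=1/8, d'=-5/2
back: M1=-5/2
M: M0=0, M1=-5/2, M2=0
seg 0: a=5, c=M0/2=0, d=(M1−M0)/(6·3)=-5/36, b=Δ0−h0·(2M0+M1)/6=7/12
seg 1: a=3, c=M1/2=-5/4, d=(M2−M1)/(6·1)=5/12, b=Δ1−h1·(2M1+M2)/6=-19/6
t_q=9/4 → seg 0, τ=9/4; S=5+7/12·τ+0·τ²+-5/36·τ³=1211/256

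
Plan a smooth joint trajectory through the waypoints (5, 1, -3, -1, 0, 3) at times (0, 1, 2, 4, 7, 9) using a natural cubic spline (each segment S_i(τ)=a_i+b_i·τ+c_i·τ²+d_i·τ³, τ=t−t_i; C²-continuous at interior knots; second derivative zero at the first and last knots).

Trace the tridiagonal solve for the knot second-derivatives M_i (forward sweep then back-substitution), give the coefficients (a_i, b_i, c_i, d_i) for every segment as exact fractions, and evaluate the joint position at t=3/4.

  seg 0: a=5 b=-21770/5799 c=0 d=-1426/5799
  seg 1: a=1 b=-26048/5799 c=-1426/1933 d=7130/5799
  seg 2: a=-3 b=-13214/5799 c=5704/1933 d=-15211/23196
  seg 3: a=-1 b=9601/5799 c=-3803/3866 d=2099/11598
  seg 4: a=0 b=7421/11598 c=1247/1933 d=-1247/11598
S(3/4) = 128703/61856

Δ: Δ0=-4, Δ1=-4, Δ2=1, Δ3=1/3, Δ4=3/2
row 1: diag=4, rhs=0; c'=1/4, d'=0
row 2: denom=6−1·1/4=23/4; d'=(30−1·0)/(23/4)=120/23
row 3: denom=10−2·8/23=214/23; d'=(-4−2·120/23)/(214/23)=-166/107
row 4: denom=10−3·69/214=1933/214; d'=(7−3·-166/107)/(1933/214)=2494/1933
back: M4=2494/1933
back: M3=-166/107−69/214·2494/1933=-3803/1933
back: M2=120/23−8/23·-3803/1933=11408/1933
back: M1=0−1/4·11408/1933=-2852/1933
M: M0=0, M1=-2852/1933, M2=11408/1933, M3=-3803/1933, M4=2494/1933, M5=0
seg 0: a=5, c=M0/2=0, d=(M1−M0)/(6·1)=-1426/5799, b=Δ0−h0·(2M0+M1)/6=-21770/5799
seg 1: a=1, c=M1/2=-1426/1933, d=(M2−M1)/(6·1)=7130/5799, b=Δ1−h1·(2M1+M2)/6=-26048/5799
seg 2: a=-3, c=M2/2=5704/1933, d=(M3−M2)/(6·2)=-15211/23196, b=Δ2−h2·(2M2+M3)/6=-13214/5799
seg 3: a=-1, c=M3/2=-3803/3866, d=(M4−M3)/(6·3)=2099/11598, b=Δ3−h3·(2M3+M4)/6=9601/5799
seg 4: a=0, c=M4/2=1247/1933, d=(M5−M4)/(6·2)=-1247/11598, b=Δ4−h4·(2M4+M5)/6=7421/11598
t_q=3/4 → seg 0, τ=3/4; S=5+-21770/5799·τ+0·τ²+-1426/5799·τ³=128703/61856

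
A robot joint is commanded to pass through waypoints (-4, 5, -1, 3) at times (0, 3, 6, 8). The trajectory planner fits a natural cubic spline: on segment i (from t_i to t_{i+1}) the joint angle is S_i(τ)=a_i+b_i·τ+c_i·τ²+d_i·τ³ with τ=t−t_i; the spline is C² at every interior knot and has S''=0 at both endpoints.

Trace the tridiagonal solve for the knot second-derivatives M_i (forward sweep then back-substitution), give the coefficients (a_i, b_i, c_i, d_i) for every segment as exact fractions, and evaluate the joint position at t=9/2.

  seg 0: a=-4 b=173/37 c=0 d=-62/333
  seg 1: a=5 b=-13/37 c=-62/37 d=125/333
  seg 2: a=-1 b=-10/37 c=63/37 d=-21/74
S(9/2) = 583/296

Δ: Δ0=3, Δ1=-2, Δ2=2
row 1: diag=12, rhs=-30; c'=1/4, d'=-5/2
row 2: denom=10−3·1/4=37/4; d'=(24−3·-5/2)/(37/4)=126/37
back: M2=126/37
back: M1=-5/2−1/4·126/37=-124/37
M: M0=0, M1=-124/37, M2=126/37, M3=0
seg 0: a=-4, c=M0/2=0, d=(M1−M0)/(6·3)=-62/333, b=Δ0−h0·(2M0+M1)/6=173/37
seg 1: a=5, c=M1/2=-62/37, d=(M2−M1)/(6·3)=125/333, b=Δ1−h1·(2M1+M2)/6=-13/37
seg 2: a=-1, c=M2/2=63/37, d=(M3−M2)/(6·2)=-21/74, b=Δ2−h2·(2M2+M3)/6=-10/37
t_q=9/2 → seg 1, τ=3/2; S=5+-13/37·τ+-62/37·τ²+125/333·τ³=583/296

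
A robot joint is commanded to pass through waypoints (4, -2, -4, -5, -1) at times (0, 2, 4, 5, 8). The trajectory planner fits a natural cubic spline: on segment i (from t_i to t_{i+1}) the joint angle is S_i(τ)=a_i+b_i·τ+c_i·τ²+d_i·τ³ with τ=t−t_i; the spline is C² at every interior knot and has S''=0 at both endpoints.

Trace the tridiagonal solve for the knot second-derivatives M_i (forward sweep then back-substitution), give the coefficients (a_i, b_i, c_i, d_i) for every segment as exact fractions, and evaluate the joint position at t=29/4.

Δ: Δ0=-3, Δ1=-1, Δ2=-1, Δ3=4/3
row 1: diag=8, rhs=12; c'=1/4, d'=3/2
row 2: denom=6−2·1/4=11/2; d'=(0−2·3/2)/(11/2)=-6/11
row 3: denom=8−1·2/11=86/11; d'=(14−1·-6/11)/(86/11)=80/43
back: M3=80/43
back: M2=-6/11−2/11·80/43=-38/43
back: M1=3/2−1/4·-38/43=74/43
M: M0=0, M1=74/43, M2=-38/43, M3=80/43, M4=0
seg 0: a=4, c=M0/2=0, d=(M1−M0)/(6·2)=37/258, b=Δ0−h0·(2M0+M1)/6=-461/129
seg 1: a=-2, c=M1/2=37/43, d=(M2−M1)/(6·2)=-28/129, b=Δ1−h1·(2M1+M2)/6=-239/129
seg 2: a=-4, c=M2/2=-19/43, d=(M3−M2)/(6·1)=59/129, b=Δ2−h2·(2M2+M3)/6=-131/129
seg 3: a=-5, c=M3/2=40/43, d=(M4−M3)/(6·3)=-40/387, b=Δ3−h3·(2M3+M4)/6=-68/129
t_q=29/4 → seg 3, τ=9/4; S=-5+-68/129·τ+40/43·τ²+-40/387·τ³=-913/344

  seg 0: a=4 b=-461/129 c=0 d=37/258
  seg 1: a=-2 b=-239/129 c=37/43 d=-28/129
  seg 2: a=-4 b=-131/129 c=-19/43 d=59/129
  seg 3: a=-5 b=-68/129 c=40/43 d=-40/387
S(29/4) = -913/344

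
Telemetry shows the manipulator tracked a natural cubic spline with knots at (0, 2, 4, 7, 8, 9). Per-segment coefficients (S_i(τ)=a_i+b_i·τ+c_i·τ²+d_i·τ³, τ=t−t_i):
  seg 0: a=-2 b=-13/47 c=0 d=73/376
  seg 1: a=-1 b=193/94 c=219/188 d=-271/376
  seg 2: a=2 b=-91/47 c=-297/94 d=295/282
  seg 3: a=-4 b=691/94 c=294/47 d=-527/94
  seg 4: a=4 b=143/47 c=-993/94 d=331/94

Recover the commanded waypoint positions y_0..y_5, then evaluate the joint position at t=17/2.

y_0=-2 y_1=-1 y_2=2 y_3=-4 y_4=4 y_5=0
S(17/2) = 2497/752

y_0 = S_0(0) = a_0 = -2
y_1 = S_1(0) = a_1 = -1
y_2 = S_2(0) = a_2 = 2
y_3 = S_3(0) = a_3 = -4
y_4 = S_4(0) = a_4 = 4
y_5 = S_4(1) = 0
t_q=17/2 is in segment 4 (τ=1/2); S_4(τ)=2497/752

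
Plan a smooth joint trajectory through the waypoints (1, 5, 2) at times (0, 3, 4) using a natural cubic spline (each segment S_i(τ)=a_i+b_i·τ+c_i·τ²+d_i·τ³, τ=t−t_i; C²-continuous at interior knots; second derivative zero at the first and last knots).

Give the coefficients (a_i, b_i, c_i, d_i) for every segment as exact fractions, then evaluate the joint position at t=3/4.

  seg 0: a=1 b=71/24 c=0 d=-13/72
  seg 1: a=5 b=-23/12 c=-13/8 d=13/24
S(3/4) = 1609/512

Δ: Δ0=4/3, Δ1=-3
row 1: diag=8, rhs=-26; c'=1/8, d'=-13/4
back: M1=-13/4
M: M0=0, M1=-13/4, M2=0
seg 0: a=1, c=M0/2=0, d=(M1−M0)/(6·3)=-13/72, b=Δ0−h0·(2M0+M1)/6=71/24
seg 1: a=5, c=M1/2=-13/8, d=(M2−M1)/(6·1)=13/24, b=Δ1−h1·(2M1+M2)/6=-23/12
t_q=3/4 → seg 0, τ=3/4; S=1+71/24·τ+0·τ²+-13/72·τ³=1609/512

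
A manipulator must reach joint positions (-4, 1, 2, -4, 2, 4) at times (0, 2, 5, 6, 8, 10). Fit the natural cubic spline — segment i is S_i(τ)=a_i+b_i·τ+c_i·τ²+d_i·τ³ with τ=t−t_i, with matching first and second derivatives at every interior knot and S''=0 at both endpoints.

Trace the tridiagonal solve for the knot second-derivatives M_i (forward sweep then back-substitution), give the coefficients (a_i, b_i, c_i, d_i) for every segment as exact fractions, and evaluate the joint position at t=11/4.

Δ: Δ0=5/2, Δ1=1/3, Δ2=-6, Δ3=3, Δ4=1
row 1: diag=10, rhs=-13; c'=3/10, d'=-13/10
row 2: denom=8−3·3/10=71/10; d'=(-38−3·-13/10)/(71/10)=-341/71
row 3: denom=6−1·10/71=416/71; d'=(54−1·-341/71)/(416/71)=4175/416
row 4: denom=8−2·71/208=761/104; d'=(-12−2·4175/416)/(761/104)=-6671/1522
back: M4=-6671/1522
back: M3=4175/416−71/208·-6671/1522=8776/761
back: M2=-341/71−10/71·8776/761=-4891/761
back: M1=-13/10−3/10·-4891/761=478/761
M: M0=0, M1=478/761, M2=-4891/761, M3=8776/761, M4=-6671/1522, M5=0
seg 0: a=-4, c=M0/2=0, d=(M1−M0)/(6·2)=239/4566, b=Δ0−h0·(2M0+M1)/6=10459/4566
seg 1: a=1, c=M1/2=239/761, d=(M2−M1)/(6·3)=-5369/13698, b=Δ1−h1·(2M1+M2)/6=13327/4566
seg 2: a=2, c=M2/2=-4891/1522, d=(M3−M2)/(6·1)=13667/4566, b=Δ2−h2·(2M2+M3)/6=-13195/2283
seg 3: a=-4, c=M3/2=4388/761, d=(M4−M3)/(6·2)=-24223/18264, b=Δ3−h3·(2M3+M4)/6=-14735/4566
seg 4: a=2, c=M4/2=-6671/3044, d=(M5−M4)/(6·2)=6671/18264, b=Δ4−h4·(2M4+M5)/6=8954/2283
t_q=11/4 → seg 1, τ=3/4; S=1+13327/4566·τ+239/761·τ²+-5369/13698·τ³=311741/97408

  seg 0: a=-4 b=10459/4566 c=0 d=239/4566
  seg 1: a=1 b=13327/4566 c=239/761 d=-5369/13698
  seg 2: a=2 b=-13195/2283 c=-4891/1522 d=13667/4566
  seg 3: a=-4 b=-14735/4566 c=4388/761 d=-24223/18264
  seg 4: a=2 b=8954/2283 c=-6671/3044 d=6671/18264
S(11/4) = 311741/97408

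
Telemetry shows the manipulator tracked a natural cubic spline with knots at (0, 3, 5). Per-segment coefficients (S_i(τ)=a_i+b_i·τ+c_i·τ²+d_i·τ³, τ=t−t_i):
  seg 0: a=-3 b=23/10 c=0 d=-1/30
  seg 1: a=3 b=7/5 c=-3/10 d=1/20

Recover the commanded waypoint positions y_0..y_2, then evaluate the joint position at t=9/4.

y_0 = S_0(0) = a_0 = -3
y_1 = S_1(0) = a_1 = 3
y_2 = S_1(2) = 5
t_q=9/4 is in segment 0 (τ=9/4); S_0(τ)=1149/640

y_0=-3 y_1=3 y_2=5
S(9/4) = 1149/640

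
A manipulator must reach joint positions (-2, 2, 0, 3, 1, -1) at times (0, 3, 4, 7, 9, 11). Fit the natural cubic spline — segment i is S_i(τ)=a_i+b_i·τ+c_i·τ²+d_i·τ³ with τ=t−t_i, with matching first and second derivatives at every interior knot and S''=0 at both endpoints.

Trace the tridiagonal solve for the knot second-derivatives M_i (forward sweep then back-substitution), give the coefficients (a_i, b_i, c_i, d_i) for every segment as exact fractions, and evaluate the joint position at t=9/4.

  seg 0: a=-2 b=227/81 c=0 d=-119/729
  seg 1: a=2 b=-130/81 c=-119/81 d=29/27
  seg 2: a=0 b=-107/81 c=142/81 d=-238/729
  seg 3: a=3 b=31/81 c=-32/27 d=20/81
  seg 4: a=1 b=-113/81 c=8/27 d=-4/81
S(9/4) = 1409/576

Δ: Δ0=4/3, Δ1=-2, Δ2=1, Δ3=-1, Δ4=-1
row 1: diag=8, rhs=-20; c'=1/8, d'=-5/2
row 2: denom=8−1·1/8=63/8; d'=(18−1·-5/2)/(63/8)=164/63
row 3: denom=10−3·8/21=62/7; d'=(-12−3·164/63)/(62/7)=-208/93
row 4: denom=8−2·7/31=234/31; d'=(0−2·-208/93)/(234/31)=16/27
back: M4=16/27
back: M3=-208/93−7/31·16/27=-64/27
back: M2=164/63−8/21·-64/27=284/81
back: M1=-5/2−1/8·284/81=-238/81
M: M0=0, M1=-238/81, M2=284/81, M3=-64/27, M4=16/27, M5=0
seg 0: a=-2, c=M0/2=0, d=(M1−M0)/(6·3)=-119/729, b=Δ0−h0·(2M0+M1)/6=227/81
seg 1: a=2, c=M1/2=-119/81, d=(M2−M1)/(6·1)=29/27, b=Δ1−h1·(2M1+M2)/6=-130/81
seg 2: a=0, c=M2/2=142/81, d=(M3−M2)/(6·3)=-238/729, b=Δ2−h2·(2M2+M3)/6=-107/81
seg 3: a=3, c=M3/2=-32/27, d=(M4−M3)/(6·2)=20/81, b=Δ3−h3·(2M3+M4)/6=31/81
seg 4: a=1, c=M4/2=8/27, d=(M5−M4)/(6·2)=-4/81, b=Δ4−h4·(2M4+M5)/6=-113/81
t_q=9/4 → seg 0, τ=9/4; S=-2+227/81·τ+0·τ²+-119/729·τ³=1409/576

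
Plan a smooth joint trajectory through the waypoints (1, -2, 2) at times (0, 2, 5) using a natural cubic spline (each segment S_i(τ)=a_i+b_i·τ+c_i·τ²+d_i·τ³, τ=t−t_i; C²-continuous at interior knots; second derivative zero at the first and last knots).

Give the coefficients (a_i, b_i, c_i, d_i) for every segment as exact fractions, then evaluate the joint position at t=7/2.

  seg 0: a=1 b=-31/15 c=0 d=17/120
  seg 1: a=-2 b=-11/30 c=17/20 d=-17/180
S(7/2) = -153/160

Δ: Δ0=-3/2, Δ1=4/3
row 1: diag=10, rhs=17; c'=3/10, d'=17/10
back: M1=17/10
M: M0=0, M1=17/10, M2=0
seg 0: a=1, c=M0/2=0, d=(M1−M0)/(6·2)=17/120, b=Δ0−h0·(2M0+M1)/6=-31/15
seg 1: a=-2, c=M1/2=17/20, d=(M2−M1)/(6·3)=-17/180, b=Δ1−h1·(2M1+M2)/6=-11/30
t_q=7/2 → seg 1, τ=3/2; S=-2+-11/30·τ+17/20·τ²+-17/180·τ³=-153/160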